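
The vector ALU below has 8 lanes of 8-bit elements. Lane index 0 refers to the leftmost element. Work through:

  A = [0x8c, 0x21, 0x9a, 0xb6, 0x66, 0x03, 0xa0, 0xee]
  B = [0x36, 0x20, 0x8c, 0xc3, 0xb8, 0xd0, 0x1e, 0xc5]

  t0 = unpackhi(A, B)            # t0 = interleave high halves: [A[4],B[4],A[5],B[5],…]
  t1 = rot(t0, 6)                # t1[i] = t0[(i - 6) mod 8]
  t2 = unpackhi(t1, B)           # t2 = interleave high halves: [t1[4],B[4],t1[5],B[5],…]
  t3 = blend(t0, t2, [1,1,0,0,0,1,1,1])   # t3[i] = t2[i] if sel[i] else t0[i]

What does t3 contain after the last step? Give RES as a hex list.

t0 = [0x66, 0xb8, 0x03, 0xd0, 0xa0, 0x1e, 0xee, 0xc5]
t1 = [0x03, 0xd0, 0xa0, 0x1e, 0xee, 0xc5, 0x66, 0xb8]
t2 = [0xee, 0xb8, 0xc5, 0xd0, 0x66, 0x1e, 0xb8, 0xc5]
t3 = [0xee, 0xb8, 0x03, 0xd0, 0xa0, 0x1e, 0xb8, 0xc5]

RES = [0xee, 0xb8, 0x03, 0xd0, 0xa0, 0x1e, 0xb8, 0xc5]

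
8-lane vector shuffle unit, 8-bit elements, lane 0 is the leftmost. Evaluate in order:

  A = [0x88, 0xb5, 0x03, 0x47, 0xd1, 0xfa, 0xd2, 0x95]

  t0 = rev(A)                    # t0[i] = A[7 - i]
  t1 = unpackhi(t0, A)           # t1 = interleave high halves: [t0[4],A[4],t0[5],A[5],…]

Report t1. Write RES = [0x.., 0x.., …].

RES = [ 0x47  0xd1  0x03  0xfa  0xb5  0xd2  0x88  0x95 ]

→ t0 |95|d2|fa|d1|47|03|b5|88|
→ t1 |47|d1|03|fa|b5|d2|88|95|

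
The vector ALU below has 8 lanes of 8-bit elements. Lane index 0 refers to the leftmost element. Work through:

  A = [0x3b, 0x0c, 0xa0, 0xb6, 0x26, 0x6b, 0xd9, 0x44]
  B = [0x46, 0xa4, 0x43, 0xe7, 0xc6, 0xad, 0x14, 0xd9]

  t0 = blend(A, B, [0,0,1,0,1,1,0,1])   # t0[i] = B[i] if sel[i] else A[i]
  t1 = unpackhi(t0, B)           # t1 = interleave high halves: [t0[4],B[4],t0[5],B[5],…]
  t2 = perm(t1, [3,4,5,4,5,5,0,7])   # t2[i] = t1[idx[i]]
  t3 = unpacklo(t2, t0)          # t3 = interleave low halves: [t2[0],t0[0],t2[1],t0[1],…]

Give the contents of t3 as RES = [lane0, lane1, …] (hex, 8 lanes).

RES = [0xad, 0x3b, 0xd9, 0x0c, 0x14, 0x43, 0xd9, 0xb6]

  t0: 3b 0c 43 b6 c6 ad d9 d9
  t1: c6 c6 ad ad d9 14 d9 d9
  t2: ad d9 14 d9 14 14 c6 d9
  t3: ad 3b d9 0c 14 43 d9 b6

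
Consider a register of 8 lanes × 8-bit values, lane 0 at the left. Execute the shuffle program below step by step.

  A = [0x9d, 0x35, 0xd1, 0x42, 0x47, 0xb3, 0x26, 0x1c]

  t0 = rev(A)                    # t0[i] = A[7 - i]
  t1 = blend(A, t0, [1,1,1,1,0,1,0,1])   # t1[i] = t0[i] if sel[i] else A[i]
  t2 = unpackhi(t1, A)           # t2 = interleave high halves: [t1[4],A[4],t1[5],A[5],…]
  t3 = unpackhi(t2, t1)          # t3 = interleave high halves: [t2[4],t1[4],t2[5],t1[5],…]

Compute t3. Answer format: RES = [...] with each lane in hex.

  t0: 1c 26 b3 47 42 d1 35 9d
  t1: 1c 26 b3 47 47 d1 26 9d
  t2: 47 47 d1 b3 26 26 9d 1c
  t3: 26 47 26 d1 9d 26 1c 9d

RES = [ 0x26  0x47  0x26  0xd1  0x9d  0x26  0x1c  0x9d ]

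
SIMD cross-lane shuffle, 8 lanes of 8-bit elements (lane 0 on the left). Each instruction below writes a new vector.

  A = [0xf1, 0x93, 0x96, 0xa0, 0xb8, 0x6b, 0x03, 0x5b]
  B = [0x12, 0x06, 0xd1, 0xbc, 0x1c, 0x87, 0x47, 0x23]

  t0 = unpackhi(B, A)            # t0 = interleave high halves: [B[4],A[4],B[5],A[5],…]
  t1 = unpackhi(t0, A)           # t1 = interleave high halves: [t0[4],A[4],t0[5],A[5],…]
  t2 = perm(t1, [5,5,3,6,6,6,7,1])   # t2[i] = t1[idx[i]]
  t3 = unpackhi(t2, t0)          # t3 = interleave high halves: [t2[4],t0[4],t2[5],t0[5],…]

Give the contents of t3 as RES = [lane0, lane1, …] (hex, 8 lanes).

RES = [ 0x5b  0x47  0x5b  0x03  0x5b  0x23  0xb8  0x5b ]

t0 = [0x1c, 0xb8, 0x87, 0x6b, 0x47, 0x03, 0x23, 0x5b]
t1 = [0x47, 0xb8, 0x03, 0x6b, 0x23, 0x03, 0x5b, 0x5b]
t2 = [0x03, 0x03, 0x6b, 0x5b, 0x5b, 0x5b, 0x5b, 0xb8]
t3 = [0x5b, 0x47, 0x5b, 0x03, 0x5b, 0x23, 0xb8, 0x5b]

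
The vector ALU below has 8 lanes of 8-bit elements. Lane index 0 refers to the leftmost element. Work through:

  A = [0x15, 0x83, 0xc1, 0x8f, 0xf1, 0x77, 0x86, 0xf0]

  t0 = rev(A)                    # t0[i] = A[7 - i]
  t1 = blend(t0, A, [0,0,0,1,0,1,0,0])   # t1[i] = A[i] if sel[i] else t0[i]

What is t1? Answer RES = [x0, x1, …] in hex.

  t0: f0 86 77 f1 8f c1 83 15
  t1: f0 86 77 8f 8f 77 83 15

RES = [ 0xf0  0x86  0x77  0x8f  0x8f  0x77  0x83  0x15 ]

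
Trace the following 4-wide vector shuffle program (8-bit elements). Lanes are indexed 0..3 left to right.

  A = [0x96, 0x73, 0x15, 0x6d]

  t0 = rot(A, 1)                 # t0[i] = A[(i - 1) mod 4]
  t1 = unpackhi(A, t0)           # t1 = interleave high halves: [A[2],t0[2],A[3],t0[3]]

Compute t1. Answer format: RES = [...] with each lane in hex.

→ t0 |6d|96|73|15|
→ t1 |15|73|6d|15|

RES = [ 0x15  0x73  0x6d  0x15 ]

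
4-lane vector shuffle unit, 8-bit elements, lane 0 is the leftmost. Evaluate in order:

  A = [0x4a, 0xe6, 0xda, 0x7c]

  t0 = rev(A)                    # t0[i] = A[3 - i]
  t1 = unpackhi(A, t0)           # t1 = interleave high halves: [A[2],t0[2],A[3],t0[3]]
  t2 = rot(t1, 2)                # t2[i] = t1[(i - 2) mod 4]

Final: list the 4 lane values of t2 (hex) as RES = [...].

  t0: 7c da e6 4a
  t1: da e6 7c 4a
  t2: 7c 4a da e6

RES = [ 0x7c  0x4a  0xda  0xe6 ]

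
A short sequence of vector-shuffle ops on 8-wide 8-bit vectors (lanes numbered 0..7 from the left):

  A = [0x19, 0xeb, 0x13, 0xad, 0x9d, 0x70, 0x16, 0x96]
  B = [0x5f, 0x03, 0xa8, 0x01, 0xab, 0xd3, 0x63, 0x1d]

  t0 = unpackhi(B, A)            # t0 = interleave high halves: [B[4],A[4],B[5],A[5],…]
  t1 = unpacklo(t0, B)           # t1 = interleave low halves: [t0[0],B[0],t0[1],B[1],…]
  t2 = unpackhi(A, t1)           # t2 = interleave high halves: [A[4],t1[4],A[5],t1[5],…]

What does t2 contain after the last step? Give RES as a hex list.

RES = [0x9d, 0xd3, 0x70, 0xa8, 0x16, 0x70, 0x96, 0x01]

  t0: ab 9d d3 70 63 16 1d 96
  t1: ab 5f 9d 03 d3 a8 70 01
  t2: 9d d3 70 a8 16 70 96 01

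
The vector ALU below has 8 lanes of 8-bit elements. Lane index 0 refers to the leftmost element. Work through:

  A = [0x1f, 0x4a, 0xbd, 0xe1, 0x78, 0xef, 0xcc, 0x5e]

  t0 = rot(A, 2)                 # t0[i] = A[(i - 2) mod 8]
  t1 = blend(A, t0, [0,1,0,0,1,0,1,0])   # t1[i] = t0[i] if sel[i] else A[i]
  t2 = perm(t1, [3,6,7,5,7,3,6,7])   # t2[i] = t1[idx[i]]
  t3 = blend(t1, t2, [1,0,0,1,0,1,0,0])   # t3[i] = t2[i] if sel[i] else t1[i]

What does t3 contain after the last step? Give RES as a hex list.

→ t0 |cc|5e|1f|4a|bd|e1|78|ef|
→ t1 |1f|5e|bd|e1|bd|ef|78|5e|
→ t2 |e1|78|5e|ef|5e|e1|78|5e|
→ t3 |e1|5e|bd|ef|bd|e1|78|5e|

RES = [ 0xe1  0x5e  0xbd  0xef  0xbd  0xe1  0x78  0x5e ]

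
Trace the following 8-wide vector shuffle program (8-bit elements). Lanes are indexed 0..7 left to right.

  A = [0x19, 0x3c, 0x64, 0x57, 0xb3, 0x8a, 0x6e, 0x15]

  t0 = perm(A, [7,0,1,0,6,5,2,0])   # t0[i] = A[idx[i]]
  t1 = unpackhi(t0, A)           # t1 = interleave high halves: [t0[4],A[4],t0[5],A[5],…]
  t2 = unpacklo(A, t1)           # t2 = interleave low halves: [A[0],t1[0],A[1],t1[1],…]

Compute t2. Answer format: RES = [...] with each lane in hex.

RES = [ 0x19  0x6e  0x3c  0xb3  0x64  0x8a  0x57  0x8a ]

  t0: 15 19 3c 19 6e 8a 64 19
  t1: 6e b3 8a 8a 64 6e 19 15
  t2: 19 6e 3c b3 64 8a 57 8a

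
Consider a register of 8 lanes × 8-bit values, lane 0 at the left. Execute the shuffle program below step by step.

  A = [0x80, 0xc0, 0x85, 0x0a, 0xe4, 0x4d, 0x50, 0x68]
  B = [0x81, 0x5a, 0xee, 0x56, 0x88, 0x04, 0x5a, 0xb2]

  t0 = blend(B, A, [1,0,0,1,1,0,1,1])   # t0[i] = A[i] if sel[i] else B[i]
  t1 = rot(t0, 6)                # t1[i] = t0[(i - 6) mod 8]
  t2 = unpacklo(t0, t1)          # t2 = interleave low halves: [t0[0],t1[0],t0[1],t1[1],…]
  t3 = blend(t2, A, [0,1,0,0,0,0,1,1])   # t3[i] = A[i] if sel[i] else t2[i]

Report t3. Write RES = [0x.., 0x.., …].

→ t0 |80|5a|ee|0a|e4|04|50|68|
→ t1 |ee|0a|e4|04|50|68|80|5a|
→ t2 |80|ee|5a|0a|ee|e4|0a|04|
→ t3 |80|c0|5a|0a|ee|e4|50|68|

RES = [0x80, 0xc0, 0x5a, 0x0a, 0xee, 0xe4, 0x50, 0x68]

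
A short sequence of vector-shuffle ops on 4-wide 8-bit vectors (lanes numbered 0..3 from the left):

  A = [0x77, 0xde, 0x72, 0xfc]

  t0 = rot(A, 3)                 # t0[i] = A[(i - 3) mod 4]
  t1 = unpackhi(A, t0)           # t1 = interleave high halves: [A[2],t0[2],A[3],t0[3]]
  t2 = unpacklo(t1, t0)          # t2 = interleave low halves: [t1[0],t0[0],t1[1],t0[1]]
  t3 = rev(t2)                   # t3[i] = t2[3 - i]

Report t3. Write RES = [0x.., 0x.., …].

→ t0 |de|72|fc|77|
→ t1 |72|fc|fc|77|
→ t2 |72|de|fc|72|
→ t3 |72|fc|de|72|

RES = [0x72, 0xfc, 0xde, 0x72]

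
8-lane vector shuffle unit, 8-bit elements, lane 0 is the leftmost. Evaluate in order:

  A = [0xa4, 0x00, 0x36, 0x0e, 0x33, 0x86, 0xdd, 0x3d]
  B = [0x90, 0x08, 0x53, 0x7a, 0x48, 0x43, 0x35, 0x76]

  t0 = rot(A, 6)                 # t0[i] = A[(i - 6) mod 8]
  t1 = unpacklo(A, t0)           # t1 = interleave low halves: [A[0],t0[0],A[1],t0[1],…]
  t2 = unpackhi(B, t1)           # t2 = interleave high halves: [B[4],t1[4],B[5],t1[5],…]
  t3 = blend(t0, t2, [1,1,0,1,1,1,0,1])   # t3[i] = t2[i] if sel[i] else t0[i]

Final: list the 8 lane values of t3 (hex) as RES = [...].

t0 = [0x36, 0x0e, 0x33, 0x86, 0xdd, 0x3d, 0xa4, 0x00]
t1 = [0xa4, 0x36, 0x00, 0x0e, 0x36, 0x33, 0x0e, 0x86]
t2 = [0x48, 0x36, 0x43, 0x33, 0x35, 0x0e, 0x76, 0x86]
t3 = [0x48, 0x36, 0x33, 0x33, 0x35, 0x0e, 0xa4, 0x86]

RES = [ 0x48  0x36  0x33  0x33  0x35  0x0e  0xa4  0x86 ]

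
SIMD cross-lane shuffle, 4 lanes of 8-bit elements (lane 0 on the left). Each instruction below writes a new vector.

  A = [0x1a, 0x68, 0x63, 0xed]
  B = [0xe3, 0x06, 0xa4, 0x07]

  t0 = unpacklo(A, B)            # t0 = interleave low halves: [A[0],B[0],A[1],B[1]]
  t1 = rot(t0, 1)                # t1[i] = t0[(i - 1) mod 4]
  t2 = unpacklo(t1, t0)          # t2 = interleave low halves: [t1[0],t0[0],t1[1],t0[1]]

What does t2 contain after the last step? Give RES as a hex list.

  t0: 1a e3 68 06
  t1: 06 1a e3 68
  t2: 06 1a 1a e3

RES = [ 0x06  0x1a  0x1a  0xe3 ]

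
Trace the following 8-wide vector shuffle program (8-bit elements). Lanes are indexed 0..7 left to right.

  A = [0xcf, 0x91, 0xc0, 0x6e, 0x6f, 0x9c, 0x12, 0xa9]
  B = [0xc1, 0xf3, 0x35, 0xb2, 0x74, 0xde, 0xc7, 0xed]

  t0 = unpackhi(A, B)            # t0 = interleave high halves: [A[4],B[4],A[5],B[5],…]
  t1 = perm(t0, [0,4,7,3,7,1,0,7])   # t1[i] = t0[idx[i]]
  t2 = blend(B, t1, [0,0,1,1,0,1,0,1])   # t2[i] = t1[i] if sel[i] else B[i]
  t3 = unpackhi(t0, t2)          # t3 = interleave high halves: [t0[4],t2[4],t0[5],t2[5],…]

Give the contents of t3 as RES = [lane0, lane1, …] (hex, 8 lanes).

RES = [0x12, 0x74, 0xc7, 0x74, 0xa9, 0xc7, 0xed, 0xed]

t0 = [0x6f, 0x74, 0x9c, 0xde, 0x12, 0xc7, 0xa9, 0xed]
t1 = [0x6f, 0x12, 0xed, 0xde, 0xed, 0x74, 0x6f, 0xed]
t2 = [0xc1, 0xf3, 0xed, 0xde, 0x74, 0x74, 0xc7, 0xed]
t3 = [0x12, 0x74, 0xc7, 0x74, 0xa9, 0xc7, 0xed, 0xed]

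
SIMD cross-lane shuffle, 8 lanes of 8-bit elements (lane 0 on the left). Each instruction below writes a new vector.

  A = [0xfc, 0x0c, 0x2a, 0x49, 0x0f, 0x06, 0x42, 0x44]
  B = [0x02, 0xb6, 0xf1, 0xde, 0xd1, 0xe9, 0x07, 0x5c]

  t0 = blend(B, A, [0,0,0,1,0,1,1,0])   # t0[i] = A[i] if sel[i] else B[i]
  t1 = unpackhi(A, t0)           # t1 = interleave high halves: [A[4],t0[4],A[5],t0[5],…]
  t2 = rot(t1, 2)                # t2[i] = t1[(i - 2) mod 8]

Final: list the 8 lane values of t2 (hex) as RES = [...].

  t0: 02 b6 f1 49 d1 06 42 5c
  t1: 0f d1 06 06 42 42 44 5c
  t2: 44 5c 0f d1 06 06 42 42

RES = [ 0x44  0x5c  0x0f  0xd1  0x06  0x06  0x42  0x42 ]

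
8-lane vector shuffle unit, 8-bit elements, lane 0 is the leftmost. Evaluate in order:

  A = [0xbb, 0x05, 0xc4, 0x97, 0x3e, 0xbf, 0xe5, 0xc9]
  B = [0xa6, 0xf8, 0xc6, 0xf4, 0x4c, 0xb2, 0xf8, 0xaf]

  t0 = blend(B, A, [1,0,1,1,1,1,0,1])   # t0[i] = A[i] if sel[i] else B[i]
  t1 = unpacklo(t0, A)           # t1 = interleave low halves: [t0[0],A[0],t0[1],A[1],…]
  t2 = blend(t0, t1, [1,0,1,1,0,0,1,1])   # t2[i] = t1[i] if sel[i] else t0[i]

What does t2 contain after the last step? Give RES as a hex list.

  t0: bb f8 c4 97 3e bf f8 c9
  t1: bb bb f8 05 c4 c4 97 97
  t2: bb f8 f8 05 3e bf 97 97

RES = [0xbb, 0xf8, 0xf8, 0x05, 0x3e, 0xbf, 0x97, 0x97]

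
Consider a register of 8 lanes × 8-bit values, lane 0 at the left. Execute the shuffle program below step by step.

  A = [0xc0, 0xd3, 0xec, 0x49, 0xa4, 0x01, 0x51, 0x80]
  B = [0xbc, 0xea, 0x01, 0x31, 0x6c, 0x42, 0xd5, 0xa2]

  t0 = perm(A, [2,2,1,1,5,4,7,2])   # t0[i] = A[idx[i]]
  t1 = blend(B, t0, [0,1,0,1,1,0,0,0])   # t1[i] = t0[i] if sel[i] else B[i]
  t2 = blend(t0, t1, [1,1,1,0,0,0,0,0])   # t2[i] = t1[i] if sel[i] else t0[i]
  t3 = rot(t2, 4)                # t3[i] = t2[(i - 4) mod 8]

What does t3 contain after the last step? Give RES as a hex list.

RES = [ 0x01  0xa4  0x80  0xec  0xbc  0xec  0x01  0xd3 ]

→ t0 |ec|ec|d3|d3|01|a4|80|ec|
→ t1 |bc|ec|01|d3|01|42|d5|a2|
→ t2 |bc|ec|01|d3|01|a4|80|ec|
→ t3 |01|a4|80|ec|bc|ec|01|d3|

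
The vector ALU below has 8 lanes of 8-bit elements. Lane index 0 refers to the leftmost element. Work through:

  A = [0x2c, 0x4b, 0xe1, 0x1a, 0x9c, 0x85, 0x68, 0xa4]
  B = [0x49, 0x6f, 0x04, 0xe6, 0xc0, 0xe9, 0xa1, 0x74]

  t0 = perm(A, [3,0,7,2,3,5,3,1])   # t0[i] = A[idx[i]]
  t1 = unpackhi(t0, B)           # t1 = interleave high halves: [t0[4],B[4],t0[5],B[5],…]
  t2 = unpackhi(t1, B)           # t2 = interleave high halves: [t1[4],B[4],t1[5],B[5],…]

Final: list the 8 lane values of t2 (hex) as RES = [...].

RES = [0x1a, 0xc0, 0xa1, 0xe9, 0x4b, 0xa1, 0x74, 0x74]

t0 = [0x1a, 0x2c, 0xa4, 0xe1, 0x1a, 0x85, 0x1a, 0x4b]
t1 = [0x1a, 0xc0, 0x85, 0xe9, 0x1a, 0xa1, 0x4b, 0x74]
t2 = [0x1a, 0xc0, 0xa1, 0xe9, 0x4b, 0xa1, 0x74, 0x74]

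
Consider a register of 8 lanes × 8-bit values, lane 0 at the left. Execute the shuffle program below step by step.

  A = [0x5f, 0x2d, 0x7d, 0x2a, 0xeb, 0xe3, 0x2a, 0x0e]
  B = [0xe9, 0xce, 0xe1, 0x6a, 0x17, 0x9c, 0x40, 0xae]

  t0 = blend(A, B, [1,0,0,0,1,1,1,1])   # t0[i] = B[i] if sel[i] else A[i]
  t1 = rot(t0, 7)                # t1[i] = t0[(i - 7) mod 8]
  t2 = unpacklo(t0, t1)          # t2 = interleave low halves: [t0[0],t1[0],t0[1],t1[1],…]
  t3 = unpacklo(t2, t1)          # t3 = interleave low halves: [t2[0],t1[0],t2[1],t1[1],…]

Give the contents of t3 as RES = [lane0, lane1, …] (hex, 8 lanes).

→ t0 |e9|2d|7d|2a|17|9c|40|ae|
→ t1 |2d|7d|2a|17|9c|40|ae|e9|
→ t2 |e9|2d|2d|7d|7d|2a|2a|17|
→ t3 |e9|2d|2d|7d|2d|2a|7d|17|

RES = [ 0xe9  0x2d  0x2d  0x7d  0x2d  0x2a  0x7d  0x17 ]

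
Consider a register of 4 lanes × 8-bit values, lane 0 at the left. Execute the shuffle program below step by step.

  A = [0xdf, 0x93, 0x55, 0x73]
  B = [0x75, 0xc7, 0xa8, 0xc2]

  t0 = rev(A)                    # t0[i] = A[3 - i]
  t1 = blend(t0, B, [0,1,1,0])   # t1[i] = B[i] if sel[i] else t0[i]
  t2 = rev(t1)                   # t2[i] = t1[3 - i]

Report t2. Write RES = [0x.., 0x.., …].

RES = [0xdf, 0xa8, 0xc7, 0x73]

→ t0 |73|55|93|df|
→ t1 |73|c7|a8|df|
→ t2 |df|a8|c7|73|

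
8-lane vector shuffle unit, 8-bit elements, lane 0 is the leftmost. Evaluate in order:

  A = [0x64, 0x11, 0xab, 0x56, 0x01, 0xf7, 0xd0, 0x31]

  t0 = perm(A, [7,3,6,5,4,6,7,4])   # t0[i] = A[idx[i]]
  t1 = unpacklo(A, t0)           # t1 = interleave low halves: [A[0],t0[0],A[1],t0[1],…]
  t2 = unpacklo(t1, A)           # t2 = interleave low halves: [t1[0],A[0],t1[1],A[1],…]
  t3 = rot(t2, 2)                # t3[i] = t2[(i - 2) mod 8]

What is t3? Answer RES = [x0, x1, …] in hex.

→ t0 |31|56|d0|f7|01|d0|31|01|
→ t1 |64|31|11|56|ab|d0|56|f7|
→ t2 |64|64|31|11|11|ab|56|56|
→ t3 |56|56|64|64|31|11|11|ab|

RES = [ 0x56  0x56  0x64  0x64  0x31  0x11  0x11  0xab ]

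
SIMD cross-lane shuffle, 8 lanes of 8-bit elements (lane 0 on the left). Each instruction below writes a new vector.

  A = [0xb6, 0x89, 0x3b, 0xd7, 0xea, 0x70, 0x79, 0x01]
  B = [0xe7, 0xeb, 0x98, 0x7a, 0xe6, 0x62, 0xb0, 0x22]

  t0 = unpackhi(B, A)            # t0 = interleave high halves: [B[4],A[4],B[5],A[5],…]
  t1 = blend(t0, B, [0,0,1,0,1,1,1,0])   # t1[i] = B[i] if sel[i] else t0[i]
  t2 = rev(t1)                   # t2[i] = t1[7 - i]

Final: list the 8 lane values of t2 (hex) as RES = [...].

RES = [ 0x01  0xb0  0x62  0xe6  0x70  0x98  0xea  0xe6 ]

t0 = [0xe6, 0xea, 0x62, 0x70, 0xb0, 0x79, 0x22, 0x01]
t1 = [0xe6, 0xea, 0x98, 0x70, 0xe6, 0x62, 0xb0, 0x01]
t2 = [0x01, 0xb0, 0x62, 0xe6, 0x70, 0x98, 0xea, 0xe6]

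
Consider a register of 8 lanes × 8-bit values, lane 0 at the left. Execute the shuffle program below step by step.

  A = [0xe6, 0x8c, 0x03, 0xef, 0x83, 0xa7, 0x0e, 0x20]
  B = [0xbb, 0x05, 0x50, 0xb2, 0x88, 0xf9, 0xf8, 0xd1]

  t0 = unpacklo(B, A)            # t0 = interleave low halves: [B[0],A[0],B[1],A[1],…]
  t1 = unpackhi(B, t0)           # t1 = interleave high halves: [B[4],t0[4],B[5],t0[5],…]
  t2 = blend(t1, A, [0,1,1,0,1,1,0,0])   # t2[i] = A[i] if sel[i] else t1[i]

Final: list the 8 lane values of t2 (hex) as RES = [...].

RES = [0x88, 0x8c, 0x03, 0x03, 0x83, 0xa7, 0xd1, 0xef]

→ t0 |bb|e6|05|8c|50|03|b2|ef|
→ t1 |88|50|f9|03|f8|b2|d1|ef|
→ t2 |88|8c|03|03|83|a7|d1|ef|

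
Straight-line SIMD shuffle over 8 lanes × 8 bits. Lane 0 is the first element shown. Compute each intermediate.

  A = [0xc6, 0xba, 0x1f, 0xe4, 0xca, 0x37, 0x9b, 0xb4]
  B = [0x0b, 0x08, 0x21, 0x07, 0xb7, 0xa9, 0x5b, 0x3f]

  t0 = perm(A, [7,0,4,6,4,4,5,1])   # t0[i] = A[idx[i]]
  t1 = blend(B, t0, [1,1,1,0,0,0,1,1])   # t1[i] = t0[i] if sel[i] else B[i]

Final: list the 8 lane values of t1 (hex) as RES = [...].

RES = [ 0xb4  0xc6  0xca  0x07  0xb7  0xa9  0x37  0xba ]

t0 = [0xb4, 0xc6, 0xca, 0x9b, 0xca, 0xca, 0x37, 0xba]
t1 = [0xb4, 0xc6, 0xca, 0x07, 0xb7, 0xa9, 0x37, 0xba]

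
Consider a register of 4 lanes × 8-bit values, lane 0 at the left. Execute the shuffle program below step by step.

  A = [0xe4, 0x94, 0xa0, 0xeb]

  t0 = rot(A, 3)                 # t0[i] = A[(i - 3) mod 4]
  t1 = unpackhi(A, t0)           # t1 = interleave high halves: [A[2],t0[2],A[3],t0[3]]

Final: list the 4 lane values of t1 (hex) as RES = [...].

t0 = [0x94, 0xa0, 0xeb, 0xe4]
t1 = [0xa0, 0xeb, 0xeb, 0xe4]

RES = [ 0xa0  0xeb  0xeb  0xe4 ]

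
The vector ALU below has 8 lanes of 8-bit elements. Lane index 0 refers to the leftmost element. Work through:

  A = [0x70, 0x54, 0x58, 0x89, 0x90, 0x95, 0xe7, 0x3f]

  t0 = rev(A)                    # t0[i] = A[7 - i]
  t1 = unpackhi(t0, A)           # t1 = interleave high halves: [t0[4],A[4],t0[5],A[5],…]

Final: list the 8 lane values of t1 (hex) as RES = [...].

t0 = [0x3f, 0xe7, 0x95, 0x90, 0x89, 0x58, 0x54, 0x70]
t1 = [0x89, 0x90, 0x58, 0x95, 0x54, 0xe7, 0x70, 0x3f]

RES = [ 0x89  0x90  0x58  0x95  0x54  0xe7  0x70  0x3f ]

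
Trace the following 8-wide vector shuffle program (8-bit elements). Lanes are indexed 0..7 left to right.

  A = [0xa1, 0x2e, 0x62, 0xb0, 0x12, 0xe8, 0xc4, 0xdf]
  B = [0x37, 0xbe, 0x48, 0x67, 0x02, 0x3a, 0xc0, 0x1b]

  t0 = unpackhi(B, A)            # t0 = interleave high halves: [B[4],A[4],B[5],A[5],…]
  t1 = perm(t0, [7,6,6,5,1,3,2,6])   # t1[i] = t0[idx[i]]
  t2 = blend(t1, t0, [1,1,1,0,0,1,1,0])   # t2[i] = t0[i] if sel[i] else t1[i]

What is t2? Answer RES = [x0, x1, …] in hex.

RES = [0x02, 0x12, 0x3a, 0xc4, 0x12, 0xc4, 0x1b, 0x1b]

  t0: 02 12 3a e8 c0 c4 1b df
  t1: df 1b 1b c4 12 e8 3a 1b
  t2: 02 12 3a c4 12 c4 1b 1b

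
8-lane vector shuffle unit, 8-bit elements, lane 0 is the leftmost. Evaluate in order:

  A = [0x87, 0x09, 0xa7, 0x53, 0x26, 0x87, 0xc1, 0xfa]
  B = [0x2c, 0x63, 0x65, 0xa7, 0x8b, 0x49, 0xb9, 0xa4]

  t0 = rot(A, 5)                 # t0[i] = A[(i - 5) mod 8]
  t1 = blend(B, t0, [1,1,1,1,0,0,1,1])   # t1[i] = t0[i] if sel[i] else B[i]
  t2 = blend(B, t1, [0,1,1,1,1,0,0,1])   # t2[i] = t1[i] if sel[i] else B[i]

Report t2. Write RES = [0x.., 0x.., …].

t0 = [0x53, 0x26, 0x87, 0xc1, 0xfa, 0x87, 0x09, 0xa7]
t1 = [0x53, 0x26, 0x87, 0xc1, 0x8b, 0x49, 0x09, 0xa7]
t2 = [0x2c, 0x26, 0x87, 0xc1, 0x8b, 0x49, 0xb9, 0xa7]

RES = [0x2c, 0x26, 0x87, 0xc1, 0x8b, 0x49, 0xb9, 0xa7]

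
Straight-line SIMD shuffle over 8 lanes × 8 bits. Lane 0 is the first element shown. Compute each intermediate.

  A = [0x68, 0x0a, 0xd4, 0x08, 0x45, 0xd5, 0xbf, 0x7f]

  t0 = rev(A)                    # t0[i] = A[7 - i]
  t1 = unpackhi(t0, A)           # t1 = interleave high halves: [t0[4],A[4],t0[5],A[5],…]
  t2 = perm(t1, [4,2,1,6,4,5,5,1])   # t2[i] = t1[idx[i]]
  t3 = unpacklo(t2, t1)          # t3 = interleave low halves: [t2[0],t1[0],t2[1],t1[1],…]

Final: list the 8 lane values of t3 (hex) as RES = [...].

→ t0 |7f|bf|d5|45|08|d4|0a|68|
→ t1 |08|45|d4|d5|0a|bf|68|7f|
→ t2 |0a|d4|45|68|0a|bf|bf|45|
→ t3 |0a|08|d4|45|45|d4|68|d5|

RES = [0x0a, 0x08, 0xd4, 0x45, 0x45, 0xd4, 0x68, 0xd5]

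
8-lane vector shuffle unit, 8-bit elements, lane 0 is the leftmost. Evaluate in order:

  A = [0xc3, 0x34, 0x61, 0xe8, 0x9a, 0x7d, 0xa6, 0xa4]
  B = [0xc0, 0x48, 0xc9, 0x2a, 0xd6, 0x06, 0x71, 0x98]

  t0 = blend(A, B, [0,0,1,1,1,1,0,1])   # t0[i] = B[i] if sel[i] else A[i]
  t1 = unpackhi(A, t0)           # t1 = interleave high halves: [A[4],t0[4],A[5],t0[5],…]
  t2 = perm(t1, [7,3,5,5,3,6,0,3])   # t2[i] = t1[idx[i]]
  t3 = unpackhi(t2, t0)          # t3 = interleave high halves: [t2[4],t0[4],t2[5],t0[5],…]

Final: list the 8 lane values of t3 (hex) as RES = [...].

→ t0 |c3|34|c9|2a|d6|06|a6|98|
→ t1 |9a|d6|7d|06|a6|a6|a4|98|
→ t2 |98|06|a6|a6|06|a4|9a|06|
→ t3 |06|d6|a4|06|9a|a6|06|98|

RES = [ 0x06  0xd6  0xa4  0x06  0x9a  0xa6  0x06  0x98 ]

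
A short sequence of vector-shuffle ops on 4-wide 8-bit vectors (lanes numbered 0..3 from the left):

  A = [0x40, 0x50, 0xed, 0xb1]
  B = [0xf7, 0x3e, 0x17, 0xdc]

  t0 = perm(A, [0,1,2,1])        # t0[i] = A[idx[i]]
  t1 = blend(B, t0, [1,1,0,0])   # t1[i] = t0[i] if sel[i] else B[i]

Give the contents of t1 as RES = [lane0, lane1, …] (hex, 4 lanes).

RES = [0x40, 0x50, 0x17, 0xdc]

t0 = [0x40, 0x50, 0xed, 0x50]
t1 = [0x40, 0x50, 0x17, 0xdc]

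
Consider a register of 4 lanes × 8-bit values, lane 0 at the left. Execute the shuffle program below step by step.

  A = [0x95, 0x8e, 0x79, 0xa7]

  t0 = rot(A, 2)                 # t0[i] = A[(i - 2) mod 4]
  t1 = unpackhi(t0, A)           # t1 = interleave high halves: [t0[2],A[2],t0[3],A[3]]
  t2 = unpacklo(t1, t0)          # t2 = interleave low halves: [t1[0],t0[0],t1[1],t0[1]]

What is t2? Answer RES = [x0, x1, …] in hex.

→ t0 |79|a7|95|8e|
→ t1 |95|79|8e|a7|
→ t2 |95|79|79|a7|

RES = [0x95, 0x79, 0x79, 0xa7]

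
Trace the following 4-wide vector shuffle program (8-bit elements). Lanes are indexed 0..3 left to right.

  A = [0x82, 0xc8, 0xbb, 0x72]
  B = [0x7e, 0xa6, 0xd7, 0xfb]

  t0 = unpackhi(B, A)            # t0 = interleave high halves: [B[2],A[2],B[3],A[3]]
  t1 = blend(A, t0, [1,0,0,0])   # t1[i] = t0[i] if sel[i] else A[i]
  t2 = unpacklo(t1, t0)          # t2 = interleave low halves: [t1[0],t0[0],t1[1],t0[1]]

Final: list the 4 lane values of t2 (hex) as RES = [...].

RES = [0xd7, 0xd7, 0xc8, 0xbb]

  t0: d7 bb fb 72
  t1: d7 c8 bb 72
  t2: d7 d7 c8 bb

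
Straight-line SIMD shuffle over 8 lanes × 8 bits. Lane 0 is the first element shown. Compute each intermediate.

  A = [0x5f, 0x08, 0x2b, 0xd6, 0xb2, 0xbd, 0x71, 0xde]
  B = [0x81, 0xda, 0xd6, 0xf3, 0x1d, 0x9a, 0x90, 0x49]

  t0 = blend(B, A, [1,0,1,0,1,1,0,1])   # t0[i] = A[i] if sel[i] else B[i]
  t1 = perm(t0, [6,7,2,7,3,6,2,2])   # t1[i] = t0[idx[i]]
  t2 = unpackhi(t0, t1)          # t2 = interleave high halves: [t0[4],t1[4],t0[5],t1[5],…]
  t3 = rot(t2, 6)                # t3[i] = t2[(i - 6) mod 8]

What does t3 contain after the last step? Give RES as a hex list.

RES = [ 0xbd  0x90  0x90  0x2b  0xde  0x2b  0xb2  0xf3 ]

→ t0 |5f|da|2b|f3|b2|bd|90|de|
→ t1 |90|de|2b|de|f3|90|2b|2b|
→ t2 |b2|f3|bd|90|90|2b|de|2b|
→ t3 |bd|90|90|2b|de|2b|b2|f3|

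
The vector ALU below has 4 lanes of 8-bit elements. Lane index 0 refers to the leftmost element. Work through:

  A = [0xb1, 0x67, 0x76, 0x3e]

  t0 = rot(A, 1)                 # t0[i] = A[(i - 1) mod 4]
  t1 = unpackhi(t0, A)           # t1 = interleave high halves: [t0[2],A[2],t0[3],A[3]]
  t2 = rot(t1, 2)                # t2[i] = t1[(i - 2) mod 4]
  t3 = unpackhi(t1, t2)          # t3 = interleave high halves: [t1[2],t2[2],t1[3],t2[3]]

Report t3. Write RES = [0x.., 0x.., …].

→ t0 |3e|b1|67|76|
→ t1 |67|76|76|3e|
→ t2 |76|3e|67|76|
→ t3 |76|67|3e|76|

RES = [ 0x76  0x67  0x3e  0x76 ]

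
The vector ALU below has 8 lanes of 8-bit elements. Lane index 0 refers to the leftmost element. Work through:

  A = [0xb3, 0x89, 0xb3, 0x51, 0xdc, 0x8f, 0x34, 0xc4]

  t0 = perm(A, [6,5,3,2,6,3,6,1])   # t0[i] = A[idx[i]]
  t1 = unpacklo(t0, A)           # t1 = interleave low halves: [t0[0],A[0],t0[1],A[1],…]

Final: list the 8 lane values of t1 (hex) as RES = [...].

RES = [0x34, 0xb3, 0x8f, 0x89, 0x51, 0xb3, 0xb3, 0x51]

t0 = [0x34, 0x8f, 0x51, 0xb3, 0x34, 0x51, 0x34, 0x89]
t1 = [0x34, 0xb3, 0x8f, 0x89, 0x51, 0xb3, 0xb3, 0x51]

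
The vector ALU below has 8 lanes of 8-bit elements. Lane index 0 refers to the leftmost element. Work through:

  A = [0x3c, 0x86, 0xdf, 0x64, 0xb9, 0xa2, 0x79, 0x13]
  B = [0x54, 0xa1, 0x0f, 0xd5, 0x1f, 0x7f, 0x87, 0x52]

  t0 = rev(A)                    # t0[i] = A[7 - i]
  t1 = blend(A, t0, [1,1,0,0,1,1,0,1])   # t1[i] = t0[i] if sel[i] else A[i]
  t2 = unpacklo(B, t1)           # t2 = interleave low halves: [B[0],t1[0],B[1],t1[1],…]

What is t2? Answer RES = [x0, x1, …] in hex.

RES = [ 0x54  0x13  0xa1  0x79  0x0f  0xdf  0xd5  0x64 ]

→ t0 |13|79|a2|b9|64|df|86|3c|
→ t1 |13|79|df|64|64|df|79|3c|
→ t2 |54|13|a1|79|0f|df|d5|64|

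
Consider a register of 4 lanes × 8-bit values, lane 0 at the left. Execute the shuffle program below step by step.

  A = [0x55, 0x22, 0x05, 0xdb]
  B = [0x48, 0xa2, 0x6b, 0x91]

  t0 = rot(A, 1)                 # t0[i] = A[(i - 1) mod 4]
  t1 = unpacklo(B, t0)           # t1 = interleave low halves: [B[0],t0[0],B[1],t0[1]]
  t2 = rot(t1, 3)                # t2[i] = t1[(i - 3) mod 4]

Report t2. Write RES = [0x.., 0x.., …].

RES = [0xdb, 0xa2, 0x55, 0x48]

  t0: db 55 22 05
  t1: 48 db a2 55
  t2: db a2 55 48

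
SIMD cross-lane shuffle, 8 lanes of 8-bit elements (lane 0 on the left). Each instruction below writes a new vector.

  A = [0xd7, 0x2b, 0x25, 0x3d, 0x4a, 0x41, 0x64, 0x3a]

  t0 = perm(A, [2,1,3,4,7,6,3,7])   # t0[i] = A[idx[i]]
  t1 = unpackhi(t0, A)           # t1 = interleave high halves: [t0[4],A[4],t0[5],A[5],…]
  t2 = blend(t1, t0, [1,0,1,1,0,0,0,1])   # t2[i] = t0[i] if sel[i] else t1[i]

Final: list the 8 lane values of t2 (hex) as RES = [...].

RES = [ 0x25  0x4a  0x3d  0x4a  0x3d  0x64  0x3a  0x3a ]

t0 = [0x25, 0x2b, 0x3d, 0x4a, 0x3a, 0x64, 0x3d, 0x3a]
t1 = [0x3a, 0x4a, 0x64, 0x41, 0x3d, 0x64, 0x3a, 0x3a]
t2 = [0x25, 0x4a, 0x3d, 0x4a, 0x3d, 0x64, 0x3a, 0x3a]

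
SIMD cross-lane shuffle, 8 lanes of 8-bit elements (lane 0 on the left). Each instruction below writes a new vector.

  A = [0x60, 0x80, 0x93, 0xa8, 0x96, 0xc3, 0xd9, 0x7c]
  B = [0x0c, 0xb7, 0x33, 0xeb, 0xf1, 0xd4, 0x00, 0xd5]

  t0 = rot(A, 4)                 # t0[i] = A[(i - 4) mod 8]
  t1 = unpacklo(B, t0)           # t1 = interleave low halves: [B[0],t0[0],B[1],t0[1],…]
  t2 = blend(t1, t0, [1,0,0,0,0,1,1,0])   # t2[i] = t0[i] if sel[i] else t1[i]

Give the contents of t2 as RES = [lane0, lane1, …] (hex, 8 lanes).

RES = [ 0x96  0x96  0xb7  0xc3  0x33  0x80  0x93  0x7c ]

t0 = [0x96, 0xc3, 0xd9, 0x7c, 0x60, 0x80, 0x93, 0xa8]
t1 = [0x0c, 0x96, 0xb7, 0xc3, 0x33, 0xd9, 0xeb, 0x7c]
t2 = [0x96, 0x96, 0xb7, 0xc3, 0x33, 0x80, 0x93, 0x7c]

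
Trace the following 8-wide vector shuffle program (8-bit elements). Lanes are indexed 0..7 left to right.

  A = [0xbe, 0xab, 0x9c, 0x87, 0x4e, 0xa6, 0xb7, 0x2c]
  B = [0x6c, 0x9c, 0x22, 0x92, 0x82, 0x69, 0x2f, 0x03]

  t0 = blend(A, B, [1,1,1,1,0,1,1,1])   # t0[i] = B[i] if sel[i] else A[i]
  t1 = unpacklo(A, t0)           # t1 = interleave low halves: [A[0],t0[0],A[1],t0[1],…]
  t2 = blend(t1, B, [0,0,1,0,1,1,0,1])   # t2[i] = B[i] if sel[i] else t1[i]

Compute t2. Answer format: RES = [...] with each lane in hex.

  t0: 6c 9c 22 92 4e 69 2f 03
  t1: be 6c ab 9c 9c 22 87 92
  t2: be 6c 22 9c 82 69 87 03

RES = [ 0xbe  0x6c  0x22  0x9c  0x82  0x69  0x87  0x03 ]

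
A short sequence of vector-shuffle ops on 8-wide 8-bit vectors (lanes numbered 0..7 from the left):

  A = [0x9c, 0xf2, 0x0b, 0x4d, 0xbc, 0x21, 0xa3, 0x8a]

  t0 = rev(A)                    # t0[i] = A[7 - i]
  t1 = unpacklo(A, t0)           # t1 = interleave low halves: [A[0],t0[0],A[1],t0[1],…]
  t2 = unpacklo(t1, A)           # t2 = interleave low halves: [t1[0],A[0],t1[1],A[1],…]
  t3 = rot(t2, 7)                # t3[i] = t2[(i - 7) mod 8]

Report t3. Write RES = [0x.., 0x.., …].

RES = [ 0x9c  0x8a  0xf2  0xf2  0x0b  0xa3  0x4d  0x9c ]

t0 = [0x8a, 0xa3, 0x21, 0xbc, 0x4d, 0x0b, 0xf2, 0x9c]
t1 = [0x9c, 0x8a, 0xf2, 0xa3, 0x0b, 0x21, 0x4d, 0xbc]
t2 = [0x9c, 0x9c, 0x8a, 0xf2, 0xf2, 0x0b, 0xa3, 0x4d]
t3 = [0x9c, 0x8a, 0xf2, 0xf2, 0x0b, 0xa3, 0x4d, 0x9c]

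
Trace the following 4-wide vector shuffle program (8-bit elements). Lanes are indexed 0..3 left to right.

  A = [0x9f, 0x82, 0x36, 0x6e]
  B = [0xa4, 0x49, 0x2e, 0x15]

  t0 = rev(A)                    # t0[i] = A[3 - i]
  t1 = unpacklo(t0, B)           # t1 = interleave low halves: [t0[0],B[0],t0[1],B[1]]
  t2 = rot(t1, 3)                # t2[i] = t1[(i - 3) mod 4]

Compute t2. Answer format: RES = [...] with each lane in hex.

RES = [0xa4, 0x36, 0x49, 0x6e]

t0 = [0x6e, 0x36, 0x82, 0x9f]
t1 = [0x6e, 0xa4, 0x36, 0x49]
t2 = [0xa4, 0x36, 0x49, 0x6e]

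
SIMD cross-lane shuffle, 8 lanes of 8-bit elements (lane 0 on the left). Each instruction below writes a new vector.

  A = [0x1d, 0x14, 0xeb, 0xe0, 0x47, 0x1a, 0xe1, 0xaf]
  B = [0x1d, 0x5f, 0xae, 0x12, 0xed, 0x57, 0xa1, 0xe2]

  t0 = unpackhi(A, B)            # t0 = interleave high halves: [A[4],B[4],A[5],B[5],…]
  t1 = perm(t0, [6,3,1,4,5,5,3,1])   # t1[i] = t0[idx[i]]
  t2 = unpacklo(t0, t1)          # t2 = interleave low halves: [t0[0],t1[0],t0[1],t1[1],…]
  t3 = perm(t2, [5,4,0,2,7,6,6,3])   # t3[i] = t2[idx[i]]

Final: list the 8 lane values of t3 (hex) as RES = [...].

  t0: 47 ed 1a 57 e1 a1 af e2
  t1: af 57 ed e1 a1 a1 57 ed
  t2: 47 af ed 57 1a ed 57 e1
  t3: ed 1a 47 ed e1 57 57 57

RES = [ 0xed  0x1a  0x47  0xed  0xe1  0x57  0x57  0x57 ]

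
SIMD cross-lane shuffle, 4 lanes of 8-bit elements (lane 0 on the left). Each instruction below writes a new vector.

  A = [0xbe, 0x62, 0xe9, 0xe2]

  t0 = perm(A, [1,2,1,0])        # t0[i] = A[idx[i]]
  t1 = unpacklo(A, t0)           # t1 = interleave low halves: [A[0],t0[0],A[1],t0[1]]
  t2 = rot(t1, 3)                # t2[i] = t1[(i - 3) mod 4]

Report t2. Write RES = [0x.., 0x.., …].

  t0: 62 e9 62 be
  t1: be 62 62 e9
  t2: 62 62 e9 be

RES = [0x62, 0x62, 0xe9, 0xbe]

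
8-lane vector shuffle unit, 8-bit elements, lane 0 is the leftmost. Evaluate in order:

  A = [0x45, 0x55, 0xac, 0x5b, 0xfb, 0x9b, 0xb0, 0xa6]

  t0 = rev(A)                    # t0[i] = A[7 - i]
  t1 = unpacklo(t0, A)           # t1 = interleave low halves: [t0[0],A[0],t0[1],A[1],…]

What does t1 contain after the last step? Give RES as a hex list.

→ t0 |a6|b0|9b|fb|5b|ac|55|45|
→ t1 |a6|45|b0|55|9b|ac|fb|5b|

RES = [ 0xa6  0x45  0xb0  0x55  0x9b  0xac  0xfb  0x5b ]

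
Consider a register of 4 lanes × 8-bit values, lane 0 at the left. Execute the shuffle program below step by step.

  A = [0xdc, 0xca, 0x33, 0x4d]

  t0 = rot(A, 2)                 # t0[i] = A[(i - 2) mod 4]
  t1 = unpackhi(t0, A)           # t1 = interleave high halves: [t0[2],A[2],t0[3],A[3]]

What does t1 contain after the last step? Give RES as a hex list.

RES = [0xdc, 0x33, 0xca, 0x4d]

→ t0 |33|4d|dc|ca|
→ t1 |dc|33|ca|4d|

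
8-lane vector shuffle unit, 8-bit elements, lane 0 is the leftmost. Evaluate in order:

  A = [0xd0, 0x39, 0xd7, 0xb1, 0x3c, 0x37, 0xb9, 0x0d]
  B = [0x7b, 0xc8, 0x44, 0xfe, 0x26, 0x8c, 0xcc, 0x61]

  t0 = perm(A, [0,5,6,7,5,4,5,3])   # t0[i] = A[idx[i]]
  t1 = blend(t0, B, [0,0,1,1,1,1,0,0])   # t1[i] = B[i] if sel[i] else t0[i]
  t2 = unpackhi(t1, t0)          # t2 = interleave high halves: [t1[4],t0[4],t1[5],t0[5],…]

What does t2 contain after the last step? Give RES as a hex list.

→ t0 |d0|37|b9|0d|37|3c|37|b1|
→ t1 |d0|37|44|fe|26|8c|37|b1|
→ t2 |26|37|8c|3c|37|37|b1|b1|

RES = [ 0x26  0x37  0x8c  0x3c  0x37  0x37  0xb1  0xb1 ]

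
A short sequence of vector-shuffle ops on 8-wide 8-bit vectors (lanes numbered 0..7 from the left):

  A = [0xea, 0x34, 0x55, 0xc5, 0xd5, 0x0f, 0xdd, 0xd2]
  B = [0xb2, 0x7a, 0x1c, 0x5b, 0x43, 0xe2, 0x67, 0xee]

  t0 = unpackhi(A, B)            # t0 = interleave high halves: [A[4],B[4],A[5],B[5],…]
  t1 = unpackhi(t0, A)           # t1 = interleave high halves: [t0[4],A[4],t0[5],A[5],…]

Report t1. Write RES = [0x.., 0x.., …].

t0 = [0xd5, 0x43, 0x0f, 0xe2, 0xdd, 0x67, 0xd2, 0xee]
t1 = [0xdd, 0xd5, 0x67, 0x0f, 0xd2, 0xdd, 0xee, 0xd2]

RES = [ 0xdd  0xd5  0x67  0x0f  0xd2  0xdd  0xee  0xd2 ]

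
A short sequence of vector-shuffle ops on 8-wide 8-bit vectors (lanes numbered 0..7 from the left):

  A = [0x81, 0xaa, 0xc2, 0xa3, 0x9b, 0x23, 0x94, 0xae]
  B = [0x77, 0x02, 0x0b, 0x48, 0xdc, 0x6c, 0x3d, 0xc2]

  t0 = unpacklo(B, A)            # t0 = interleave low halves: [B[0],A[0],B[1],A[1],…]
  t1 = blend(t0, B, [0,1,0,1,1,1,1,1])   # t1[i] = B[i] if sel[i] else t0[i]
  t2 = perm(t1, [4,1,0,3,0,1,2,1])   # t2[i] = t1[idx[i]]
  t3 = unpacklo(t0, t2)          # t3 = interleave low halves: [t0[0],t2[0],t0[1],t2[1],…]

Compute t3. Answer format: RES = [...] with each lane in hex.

→ t0 |77|81|02|aa|0b|c2|48|a3|
→ t1 |77|02|02|48|dc|6c|3d|c2|
→ t2 |dc|02|77|48|77|02|02|02|
→ t3 |77|dc|81|02|02|77|aa|48|

RES = [ 0x77  0xdc  0x81  0x02  0x02  0x77  0xaa  0x48 ]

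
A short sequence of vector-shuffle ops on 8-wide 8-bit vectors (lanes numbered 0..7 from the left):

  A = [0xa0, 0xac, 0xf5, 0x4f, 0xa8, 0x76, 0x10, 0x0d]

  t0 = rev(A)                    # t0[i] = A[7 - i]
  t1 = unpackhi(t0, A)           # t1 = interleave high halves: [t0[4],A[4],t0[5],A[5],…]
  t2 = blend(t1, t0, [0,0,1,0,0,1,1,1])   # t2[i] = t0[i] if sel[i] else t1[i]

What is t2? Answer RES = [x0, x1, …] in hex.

t0 = [0x0d, 0x10, 0x76, 0xa8, 0x4f, 0xf5, 0xac, 0xa0]
t1 = [0x4f, 0xa8, 0xf5, 0x76, 0xac, 0x10, 0xa0, 0x0d]
t2 = [0x4f, 0xa8, 0x76, 0x76, 0xac, 0xf5, 0xac, 0xa0]

RES = [ 0x4f  0xa8  0x76  0x76  0xac  0xf5  0xac  0xa0 ]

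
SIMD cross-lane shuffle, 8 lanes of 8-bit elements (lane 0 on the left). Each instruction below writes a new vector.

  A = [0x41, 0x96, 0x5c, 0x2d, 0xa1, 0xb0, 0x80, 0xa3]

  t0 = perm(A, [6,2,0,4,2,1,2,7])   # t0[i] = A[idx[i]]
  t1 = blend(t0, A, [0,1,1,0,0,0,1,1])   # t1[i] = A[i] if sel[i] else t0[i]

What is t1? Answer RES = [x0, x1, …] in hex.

RES = [0x80, 0x96, 0x5c, 0xa1, 0x5c, 0x96, 0x80, 0xa3]

  t0: 80 5c 41 a1 5c 96 5c a3
  t1: 80 96 5c a1 5c 96 80 a3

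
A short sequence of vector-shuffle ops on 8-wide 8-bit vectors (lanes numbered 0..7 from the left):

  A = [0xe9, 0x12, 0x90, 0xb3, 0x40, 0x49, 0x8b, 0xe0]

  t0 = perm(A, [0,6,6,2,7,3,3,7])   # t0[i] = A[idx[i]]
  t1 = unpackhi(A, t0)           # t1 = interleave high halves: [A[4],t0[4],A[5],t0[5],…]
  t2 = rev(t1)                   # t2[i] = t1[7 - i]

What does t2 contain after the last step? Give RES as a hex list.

→ t0 |e9|8b|8b|90|e0|b3|b3|e0|
→ t1 |40|e0|49|b3|8b|b3|e0|e0|
→ t2 |e0|e0|b3|8b|b3|49|e0|40|

RES = [0xe0, 0xe0, 0xb3, 0x8b, 0xb3, 0x49, 0xe0, 0x40]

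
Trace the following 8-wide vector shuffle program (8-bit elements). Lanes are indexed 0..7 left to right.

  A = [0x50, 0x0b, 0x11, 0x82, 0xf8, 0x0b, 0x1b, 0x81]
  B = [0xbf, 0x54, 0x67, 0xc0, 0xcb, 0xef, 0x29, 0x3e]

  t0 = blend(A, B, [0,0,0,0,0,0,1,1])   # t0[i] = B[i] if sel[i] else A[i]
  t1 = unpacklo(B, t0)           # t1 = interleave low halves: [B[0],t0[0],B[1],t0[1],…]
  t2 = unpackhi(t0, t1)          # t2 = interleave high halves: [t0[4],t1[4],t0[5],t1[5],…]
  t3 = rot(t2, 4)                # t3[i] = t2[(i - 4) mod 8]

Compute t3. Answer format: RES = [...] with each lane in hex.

RES = [ 0x29  0xc0  0x3e  0x82  0xf8  0x67  0x0b  0x11 ]

t0 = [0x50, 0x0b, 0x11, 0x82, 0xf8, 0x0b, 0x29, 0x3e]
t1 = [0xbf, 0x50, 0x54, 0x0b, 0x67, 0x11, 0xc0, 0x82]
t2 = [0xf8, 0x67, 0x0b, 0x11, 0x29, 0xc0, 0x3e, 0x82]
t3 = [0x29, 0xc0, 0x3e, 0x82, 0xf8, 0x67, 0x0b, 0x11]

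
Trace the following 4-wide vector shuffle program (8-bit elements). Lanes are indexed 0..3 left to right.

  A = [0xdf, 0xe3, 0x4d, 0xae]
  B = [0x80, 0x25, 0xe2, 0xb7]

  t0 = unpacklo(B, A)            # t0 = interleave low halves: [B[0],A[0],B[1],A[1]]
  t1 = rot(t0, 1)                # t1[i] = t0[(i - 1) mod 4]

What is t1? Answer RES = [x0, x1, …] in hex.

  t0: 80 df 25 e3
  t1: e3 80 df 25

RES = [ 0xe3  0x80  0xdf  0x25 ]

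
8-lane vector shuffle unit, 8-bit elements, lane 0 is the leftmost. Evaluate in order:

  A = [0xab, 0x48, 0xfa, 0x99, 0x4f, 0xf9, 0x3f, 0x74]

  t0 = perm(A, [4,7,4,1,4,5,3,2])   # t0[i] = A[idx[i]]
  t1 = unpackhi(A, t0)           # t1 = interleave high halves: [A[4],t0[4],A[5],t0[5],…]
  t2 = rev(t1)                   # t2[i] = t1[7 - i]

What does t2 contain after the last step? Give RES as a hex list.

RES = [ 0xfa  0x74  0x99  0x3f  0xf9  0xf9  0x4f  0x4f ]

→ t0 |4f|74|4f|48|4f|f9|99|fa|
→ t1 |4f|4f|f9|f9|3f|99|74|fa|
→ t2 |fa|74|99|3f|f9|f9|4f|4f|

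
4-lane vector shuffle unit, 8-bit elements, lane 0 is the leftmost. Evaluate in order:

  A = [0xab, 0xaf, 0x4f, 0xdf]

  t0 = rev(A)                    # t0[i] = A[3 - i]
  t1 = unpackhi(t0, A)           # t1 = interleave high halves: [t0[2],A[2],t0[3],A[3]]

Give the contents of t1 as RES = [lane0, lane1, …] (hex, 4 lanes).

RES = [ 0xaf  0x4f  0xab  0xdf ]

  t0: df 4f af ab
  t1: af 4f ab df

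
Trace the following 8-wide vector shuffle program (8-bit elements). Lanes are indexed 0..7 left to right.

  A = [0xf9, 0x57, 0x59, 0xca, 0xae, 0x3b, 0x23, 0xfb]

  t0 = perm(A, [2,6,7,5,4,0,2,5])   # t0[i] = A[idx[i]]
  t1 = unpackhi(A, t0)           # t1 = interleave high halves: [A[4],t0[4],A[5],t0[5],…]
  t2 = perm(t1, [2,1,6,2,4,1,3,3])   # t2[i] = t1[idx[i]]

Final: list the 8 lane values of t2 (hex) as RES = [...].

t0 = [0x59, 0x23, 0xfb, 0x3b, 0xae, 0xf9, 0x59, 0x3b]
t1 = [0xae, 0xae, 0x3b, 0xf9, 0x23, 0x59, 0xfb, 0x3b]
t2 = [0x3b, 0xae, 0xfb, 0x3b, 0x23, 0xae, 0xf9, 0xf9]

RES = [ 0x3b  0xae  0xfb  0x3b  0x23  0xae  0xf9  0xf9 ]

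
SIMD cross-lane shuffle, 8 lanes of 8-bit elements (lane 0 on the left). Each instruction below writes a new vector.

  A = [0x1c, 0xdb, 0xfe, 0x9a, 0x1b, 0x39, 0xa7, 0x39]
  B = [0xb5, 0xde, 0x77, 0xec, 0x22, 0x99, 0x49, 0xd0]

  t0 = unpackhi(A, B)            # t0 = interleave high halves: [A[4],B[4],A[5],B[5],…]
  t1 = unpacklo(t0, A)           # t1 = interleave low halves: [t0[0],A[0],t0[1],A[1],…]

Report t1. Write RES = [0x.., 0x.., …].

t0 = [0x1b, 0x22, 0x39, 0x99, 0xa7, 0x49, 0x39, 0xd0]
t1 = [0x1b, 0x1c, 0x22, 0xdb, 0x39, 0xfe, 0x99, 0x9a]

RES = [ 0x1b  0x1c  0x22  0xdb  0x39  0xfe  0x99  0x9a ]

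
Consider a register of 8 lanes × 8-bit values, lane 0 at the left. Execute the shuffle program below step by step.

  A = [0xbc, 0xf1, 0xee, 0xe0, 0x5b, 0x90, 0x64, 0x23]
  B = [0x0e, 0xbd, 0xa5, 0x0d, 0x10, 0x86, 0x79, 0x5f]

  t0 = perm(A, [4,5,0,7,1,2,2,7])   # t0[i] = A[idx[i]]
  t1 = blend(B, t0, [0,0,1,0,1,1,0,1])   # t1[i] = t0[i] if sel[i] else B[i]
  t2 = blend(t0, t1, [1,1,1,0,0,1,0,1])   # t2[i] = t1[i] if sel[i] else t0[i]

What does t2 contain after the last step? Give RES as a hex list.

t0 = [0x5b, 0x90, 0xbc, 0x23, 0xf1, 0xee, 0xee, 0x23]
t1 = [0x0e, 0xbd, 0xbc, 0x0d, 0xf1, 0xee, 0x79, 0x23]
t2 = [0x0e, 0xbd, 0xbc, 0x23, 0xf1, 0xee, 0xee, 0x23]

RES = [ 0x0e  0xbd  0xbc  0x23  0xf1  0xee  0xee  0x23 ]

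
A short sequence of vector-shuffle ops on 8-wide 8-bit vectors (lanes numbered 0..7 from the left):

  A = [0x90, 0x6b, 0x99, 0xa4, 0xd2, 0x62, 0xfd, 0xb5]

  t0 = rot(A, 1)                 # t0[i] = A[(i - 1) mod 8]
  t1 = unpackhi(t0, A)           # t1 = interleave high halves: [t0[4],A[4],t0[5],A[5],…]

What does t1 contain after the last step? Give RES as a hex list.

RES = [0xa4, 0xd2, 0xd2, 0x62, 0x62, 0xfd, 0xfd, 0xb5]

t0 = [0xb5, 0x90, 0x6b, 0x99, 0xa4, 0xd2, 0x62, 0xfd]
t1 = [0xa4, 0xd2, 0xd2, 0x62, 0x62, 0xfd, 0xfd, 0xb5]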